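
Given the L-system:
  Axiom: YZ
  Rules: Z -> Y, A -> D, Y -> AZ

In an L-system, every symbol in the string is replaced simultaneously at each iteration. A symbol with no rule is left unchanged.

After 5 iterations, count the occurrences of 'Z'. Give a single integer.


Step 0: YZ  (1 'Z')
Step 1: AZY  (1 'Z')
Step 2: DYAZ  (1 'Z')
Step 3: DAZDY  (1 'Z')
Step 4: DDYDAZ  (1 'Z')
Step 5: DDAZDDY  (1 'Z')

Answer: 1


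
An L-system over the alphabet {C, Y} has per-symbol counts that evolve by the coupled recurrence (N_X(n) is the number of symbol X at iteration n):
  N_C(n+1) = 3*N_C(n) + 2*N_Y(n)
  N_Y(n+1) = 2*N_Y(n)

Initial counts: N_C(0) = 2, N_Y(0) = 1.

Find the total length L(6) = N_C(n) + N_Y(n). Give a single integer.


Step 0: N_C=2, N_Y=1, L=3
Step 1: N_C=8, N_Y=2, L=10
Step 2: N_C=28, N_Y=4, L=32
Step 3: N_C=92, N_Y=8, L=100
Step 4: N_C=292, N_Y=16, L=308
Step 5: N_C=908, N_Y=32, L=940
Step 6: N_C=2788, N_Y=64, L=2852

Answer: 2852


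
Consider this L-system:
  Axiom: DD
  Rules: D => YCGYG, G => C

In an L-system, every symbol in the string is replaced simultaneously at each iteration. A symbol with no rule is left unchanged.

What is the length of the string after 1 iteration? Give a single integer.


Step 0: length = 2
Step 1: length = 10

Answer: 10


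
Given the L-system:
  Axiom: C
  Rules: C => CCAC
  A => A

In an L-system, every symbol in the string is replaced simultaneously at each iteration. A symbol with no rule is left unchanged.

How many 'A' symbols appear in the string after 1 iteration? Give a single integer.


Step 0: C  (0 'A')
Step 1: CCAC  (1 'A')

Answer: 1


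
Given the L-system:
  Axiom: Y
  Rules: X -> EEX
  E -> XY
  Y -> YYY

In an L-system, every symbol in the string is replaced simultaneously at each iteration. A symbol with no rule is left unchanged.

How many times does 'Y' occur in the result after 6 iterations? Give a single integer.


Step 0: Y  (1 'Y')
Step 1: YYY  (3 'Y')
Step 2: YYYYYYYYY  (9 'Y')
Step 3: YYYYYYYYYYYYYYYYYYYYYYYYYYY  (27 'Y')
Step 4: YYYYYYYYYYYYYYYYYYYYYYYYYYYYYYYYYYYYYYYYYYYYYYYYYYYYYYYYYYYYYYYYYYYYYYYYYYYYYYYYY  (81 'Y')
Step 5: YYYYYYYYYYYYYYYYYYYYYYYYYYYYYYYYYYYYYYYYYYYYYYYYYYYYYYYYYYYYYYYYYYYYYYYYYYYYYYYYYYYYYYYYYYYYYYYYYYYYYYYYYYYYYYYYYYYYYYYYYYYYYYYYYYYYYYYYYYYYYYYYYYYYYYYYYYYYYYYYYYYYYYYYYYYYYYYYYYYYYYYYYYYYYYYYYYYYYYYYYYYYYYYYYYYYYYYYYYYYYYYYYYYYYYYYYYYYYYYYYYY  (243 'Y')
Step 6: YYYYYYYYYYYYYYYYYYYYYYYYYYYYYYYYYYYYYYYYYYYYYYYYYYYYYYYYYYYYYYYYYYYYYYYYYYYYYYYYYYYYYYYYYYYYYYYYYYYYYYYYYYYYYYYYYYYYYYYYYYYYYYYYYYYYYYYYYYYYYYYYYYYYYYYYYYYYYYYYYYYYYYYYYYYYYYYYYYYYYYYYYYYYYYYYYYYYYYYYYYYYYYYYYYYYYYYYYYYYYYYYYYYYYYYYYYYYYYYYYYYYYYYYYYYYYYYYYYYYYYYYYYYYYYYYYYYYYYYYYYYYYYYYYYYYYYYYYYYYYYYYYYYYYYYYYYYYYYYYYYYYYYYYYYYYYYYYYYYYYYYYYYYYYYYYYYYYYYYYYYYYYYYYYYYYYYYYYYYYYYYYYYYYYYYYYYYYYYYYYYYYYYYYYYYYYYYYYYYYYYYYYYYYYYYYYYYYYYYYYYYYYYYYYYYYYYYYYYYYYYYYYYYYYYYYYYYYYYYYYYYYYYYYYYYYYYYYYYYYYYYYYYYYYYYYYYYYYYYYYYYYYYYYYYYYYYYYYYYYYYYYYYYYYYYYYYYYYYYYYYYYYYYYYYYYYYYYYYYYYYYYYYYYYYYYYYYYYYYYYYYYYYYYYYYYYYYYYYYYYYYYYYYYYYYYYYYYYYYYYYYYYYYYYYYYYYYYYYYYYYYYYYYYYYYYYYYYYYYYYYYYYYYYYYYYYYYYYYYYYYYYYYYYYYYYYYYYYYYYYYYYYYYYY  (729 'Y')

Answer: 729


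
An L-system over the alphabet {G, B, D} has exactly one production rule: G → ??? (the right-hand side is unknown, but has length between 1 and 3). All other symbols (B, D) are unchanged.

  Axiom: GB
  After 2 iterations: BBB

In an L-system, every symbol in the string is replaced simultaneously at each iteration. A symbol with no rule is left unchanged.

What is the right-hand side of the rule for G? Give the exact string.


Answer: BB

Derivation:
Trying G → BB:
  Step 0: GB
  Step 1: BBB
  Step 2: BBB
Matches the given result.


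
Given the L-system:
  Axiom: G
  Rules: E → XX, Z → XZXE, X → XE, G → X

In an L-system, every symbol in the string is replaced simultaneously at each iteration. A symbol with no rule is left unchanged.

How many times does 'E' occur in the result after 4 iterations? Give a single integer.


Answer: 3

Derivation:
Step 0: G  (0 'E')
Step 1: X  (0 'E')
Step 2: XE  (1 'E')
Step 3: XEXX  (1 'E')
Step 4: XEXXXEXE  (3 'E')


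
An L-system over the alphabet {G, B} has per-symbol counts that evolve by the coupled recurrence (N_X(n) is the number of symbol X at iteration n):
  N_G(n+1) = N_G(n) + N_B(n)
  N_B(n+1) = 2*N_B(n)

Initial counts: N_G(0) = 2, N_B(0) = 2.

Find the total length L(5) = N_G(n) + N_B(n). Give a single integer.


Step 0: N_G=2, N_B=2, L=4
Step 1: N_G=4, N_B=4, L=8
Step 2: N_G=8, N_B=8, L=16
Step 3: N_G=16, N_B=16, L=32
Step 4: N_G=32, N_B=32, L=64
Step 5: N_G=64, N_B=64, L=128

Answer: 128


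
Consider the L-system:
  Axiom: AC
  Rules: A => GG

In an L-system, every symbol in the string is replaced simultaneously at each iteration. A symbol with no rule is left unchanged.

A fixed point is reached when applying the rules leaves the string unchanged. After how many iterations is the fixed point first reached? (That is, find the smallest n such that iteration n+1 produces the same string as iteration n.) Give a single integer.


Step 0: AC
Step 1: GGC
Step 2: GGC  (unchanged — fixed point at step 1)

Answer: 1


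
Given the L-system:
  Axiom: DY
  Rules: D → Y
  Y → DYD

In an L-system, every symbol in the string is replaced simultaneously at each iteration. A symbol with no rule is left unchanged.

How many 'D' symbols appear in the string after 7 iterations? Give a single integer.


Step 0: DY  (1 'D')
Step 1: YDYD  (2 'D')
Step 2: DYDYDYDY  (4 'D')
Step 3: YDYDYDYDYDYDYDYD  (8 'D')
Step 4: DYDYDYDYDYDYDYDYDYDYDYDYDYDYDYDY  (16 'D')
Step 5: YDYDYDYDYDYDYDYDYDYDYDYDYDYDYDYDYDYDYDYDYDYDYDYDYDYDYDYDYDYDYDYD  (32 'D')
Step 6: DYDYDYDYDYDYDYDYDYDYDYDYDYDYDYDYDYDYDYDYDYDYDYDYDYDYDYDYDYDYDYDYDYDYDYDYDYDYDYDYDYDYDYDYDYDYDYDYDYDYDYDYDYDYDYDYDYDYDYDYDYDYDYDY  (64 'D')
Step 7: YDYDYDYDYDYDYDYDYDYDYDYDYDYDYDYDYDYDYDYDYDYDYDYDYDYDYDYDYDYDYDYDYDYDYDYDYDYDYDYDYDYDYDYDYDYDYDYDYDYDYDYDYDYDYDYDYDYDYDYDYDYDYDYDYDYDYDYDYDYDYDYDYDYDYDYDYDYDYDYDYDYDYDYDYDYDYDYDYDYDYDYDYDYDYDYDYDYDYDYDYDYDYDYDYDYDYDYDYDYDYDYDYDYDYDYDYDYDYDYDYDYDYDYDYDYDYDYD  (128 'D')

Answer: 128


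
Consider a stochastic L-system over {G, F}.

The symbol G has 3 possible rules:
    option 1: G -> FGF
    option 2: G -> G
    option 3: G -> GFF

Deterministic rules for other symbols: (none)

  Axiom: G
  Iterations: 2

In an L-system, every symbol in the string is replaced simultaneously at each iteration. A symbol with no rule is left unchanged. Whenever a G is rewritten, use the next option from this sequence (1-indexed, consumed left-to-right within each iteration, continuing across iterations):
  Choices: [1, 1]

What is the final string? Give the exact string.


Step 0: G
Step 1: FGF  (used choices [1])
Step 2: FFGFF  (used choices [1])

Answer: FFGFF


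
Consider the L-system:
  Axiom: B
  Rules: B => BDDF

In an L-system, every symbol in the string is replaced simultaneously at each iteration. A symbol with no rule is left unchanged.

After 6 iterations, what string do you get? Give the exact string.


Answer: BDDFDDFDDFDDFDDFDDF

Derivation:
Step 0: B
Step 1: BDDF
Step 2: BDDFDDF
Step 3: BDDFDDFDDF
Step 4: BDDFDDFDDFDDF
Step 5: BDDFDDFDDFDDFDDF
Step 6: BDDFDDFDDFDDFDDFDDF


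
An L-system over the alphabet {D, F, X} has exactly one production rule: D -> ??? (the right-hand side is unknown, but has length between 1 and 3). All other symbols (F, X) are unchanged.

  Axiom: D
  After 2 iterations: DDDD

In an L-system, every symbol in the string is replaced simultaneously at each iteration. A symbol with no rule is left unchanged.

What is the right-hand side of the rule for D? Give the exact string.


Trying D -> DD:
  Step 0: D
  Step 1: DD
  Step 2: DDDD
Matches the given result.

Answer: DD


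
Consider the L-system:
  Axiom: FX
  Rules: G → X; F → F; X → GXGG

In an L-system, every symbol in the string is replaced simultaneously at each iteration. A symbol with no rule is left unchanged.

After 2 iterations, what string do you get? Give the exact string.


Answer: FXGXGGXX

Derivation:
Step 0: FX
Step 1: FGXGG
Step 2: FXGXGGXX


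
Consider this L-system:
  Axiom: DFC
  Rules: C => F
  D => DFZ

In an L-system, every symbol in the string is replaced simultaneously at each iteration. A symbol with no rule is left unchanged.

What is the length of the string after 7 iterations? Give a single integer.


Step 0: length = 3
Step 1: length = 5
Step 2: length = 7
Step 3: length = 9
Step 4: length = 11
Step 5: length = 13
Step 6: length = 15
Step 7: length = 17

Answer: 17


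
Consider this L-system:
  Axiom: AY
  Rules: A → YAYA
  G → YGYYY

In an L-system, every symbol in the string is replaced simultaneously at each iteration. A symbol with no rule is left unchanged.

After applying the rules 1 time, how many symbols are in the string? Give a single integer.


Answer: 5

Derivation:
Step 0: length = 2
Step 1: length = 5


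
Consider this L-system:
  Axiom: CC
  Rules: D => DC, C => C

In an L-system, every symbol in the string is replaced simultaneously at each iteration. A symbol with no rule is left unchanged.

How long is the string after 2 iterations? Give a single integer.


Answer: 2

Derivation:
Step 0: length = 2
Step 1: length = 2
Step 2: length = 2


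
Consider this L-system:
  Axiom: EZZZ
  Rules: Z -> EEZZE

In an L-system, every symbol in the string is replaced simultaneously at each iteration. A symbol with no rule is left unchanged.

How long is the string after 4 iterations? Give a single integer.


Answer: 184

Derivation:
Step 0: length = 4
Step 1: length = 16
Step 2: length = 40
Step 3: length = 88
Step 4: length = 184


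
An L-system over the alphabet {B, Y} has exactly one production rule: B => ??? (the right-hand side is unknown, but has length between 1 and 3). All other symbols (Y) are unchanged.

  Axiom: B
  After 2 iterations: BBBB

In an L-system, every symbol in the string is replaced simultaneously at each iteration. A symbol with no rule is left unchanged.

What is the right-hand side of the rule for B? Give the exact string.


Answer: BB

Derivation:
Trying B => BB:
  Step 0: B
  Step 1: BB
  Step 2: BBBB
Matches the given result.


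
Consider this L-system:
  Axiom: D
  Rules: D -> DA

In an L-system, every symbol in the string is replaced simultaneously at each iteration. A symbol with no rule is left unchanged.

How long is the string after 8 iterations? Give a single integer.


Step 0: length = 1
Step 1: length = 2
Step 2: length = 3
Step 3: length = 4
Step 4: length = 5
Step 5: length = 6
Step 6: length = 7
Step 7: length = 8
Step 8: length = 9

Answer: 9


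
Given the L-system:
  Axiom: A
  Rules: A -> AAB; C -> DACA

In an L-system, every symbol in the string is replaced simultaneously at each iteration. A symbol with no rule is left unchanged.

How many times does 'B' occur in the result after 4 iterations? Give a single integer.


Step 0: A  (0 'B')
Step 1: AAB  (1 'B')
Step 2: AABAABB  (3 'B')
Step 3: AABAABBAABAABBB  (7 'B')
Step 4: AABAABBAABAABBBAABAABBAABAABBBB  (15 'B')

Answer: 15


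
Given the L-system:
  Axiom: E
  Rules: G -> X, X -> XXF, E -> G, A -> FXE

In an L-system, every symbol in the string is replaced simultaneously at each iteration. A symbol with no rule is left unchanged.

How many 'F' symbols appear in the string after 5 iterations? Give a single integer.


Answer: 7

Derivation:
Step 0: E  (0 'F')
Step 1: G  (0 'F')
Step 2: X  (0 'F')
Step 3: XXF  (1 'F')
Step 4: XXFXXFF  (3 'F')
Step 5: XXFXXFFXXFXXFFF  (7 'F')


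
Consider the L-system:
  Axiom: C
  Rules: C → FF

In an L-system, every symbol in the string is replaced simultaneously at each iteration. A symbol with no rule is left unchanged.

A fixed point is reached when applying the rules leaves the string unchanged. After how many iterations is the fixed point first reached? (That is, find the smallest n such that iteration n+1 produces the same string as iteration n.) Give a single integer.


Answer: 1

Derivation:
Step 0: C
Step 1: FF
Step 2: FF  (unchanged — fixed point at step 1)


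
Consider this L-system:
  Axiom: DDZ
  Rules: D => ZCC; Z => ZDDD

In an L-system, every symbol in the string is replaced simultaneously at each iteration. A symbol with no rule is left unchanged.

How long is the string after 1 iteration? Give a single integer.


Step 0: length = 3
Step 1: length = 10

Answer: 10


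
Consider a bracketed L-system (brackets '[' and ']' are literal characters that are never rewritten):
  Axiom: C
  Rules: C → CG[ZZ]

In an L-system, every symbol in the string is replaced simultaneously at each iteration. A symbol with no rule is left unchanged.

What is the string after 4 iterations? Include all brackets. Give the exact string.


Step 0: C
Step 1: CG[ZZ]
Step 2: CG[ZZ]G[ZZ]
Step 3: CG[ZZ]G[ZZ]G[ZZ]
Step 4: CG[ZZ]G[ZZ]G[ZZ]G[ZZ]

Answer: CG[ZZ]G[ZZ]G[ZZ]G[ZZ]


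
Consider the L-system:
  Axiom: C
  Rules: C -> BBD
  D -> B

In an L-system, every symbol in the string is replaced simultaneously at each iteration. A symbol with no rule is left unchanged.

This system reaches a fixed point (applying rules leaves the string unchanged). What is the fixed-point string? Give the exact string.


Step 0: C
Step 1: BBD
Step 2: BBB
Step 3: BBB  (unchanged — fixed point at step 2)

Answer: BBB


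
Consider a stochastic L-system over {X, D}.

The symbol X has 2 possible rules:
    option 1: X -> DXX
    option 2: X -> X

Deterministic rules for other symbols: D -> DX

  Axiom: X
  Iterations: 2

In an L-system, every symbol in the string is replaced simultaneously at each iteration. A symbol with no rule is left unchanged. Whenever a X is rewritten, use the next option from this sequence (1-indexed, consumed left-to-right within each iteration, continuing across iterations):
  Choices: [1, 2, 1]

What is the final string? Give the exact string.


Step 0: X
Step 1: DXX  (used choices [1])
Step 2: DXXDXX  (used choices [2, 1])

Answer: DXXDXX


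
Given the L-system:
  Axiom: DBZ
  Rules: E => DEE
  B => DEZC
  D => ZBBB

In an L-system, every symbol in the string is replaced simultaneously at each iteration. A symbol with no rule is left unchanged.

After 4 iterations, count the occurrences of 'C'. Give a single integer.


Answer: 19

Derivation:
Step 0: DBZ  (0 'C')
Step 1: ZBBBDEZCZ  (1 'C')
Step 2: ZDEZCDEZCDEZCZBBBDEEZCZ  (4 'C')
Step 3: ZZBBBDEEZCZBBBDEEZCZBBBDEEZCZDEZCDEZCDEZCZBBBDEEDEEZCZ  (7 'C')
Step 4: ZZDEZCDEZCDEZCZBBBDEEDEEZCZDEZCDEZCDEZCZBBBDEEDEEZCZDEZCDEZCDEZCZBBBDEEDEEZCZZBBBDEEZCZBBBDEEZCZBBBDEEZCZDEZCDEZCDEZCZBBBDEEDEEZBBBDEEDEEZCZ  (19 'C')


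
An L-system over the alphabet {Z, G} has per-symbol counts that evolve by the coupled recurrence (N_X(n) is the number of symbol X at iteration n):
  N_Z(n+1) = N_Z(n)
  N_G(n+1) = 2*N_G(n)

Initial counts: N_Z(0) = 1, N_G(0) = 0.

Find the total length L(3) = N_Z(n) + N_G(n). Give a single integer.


Answer: 1

Derivation:
Step 0: N_Z=1, N_G=0, L=1
Step 1: N_Z=1, N_G=0, L=1
Step 2: N_Z=1, N_G=0, L=1
Step 3: N_Z=1, N_G=0, L=1


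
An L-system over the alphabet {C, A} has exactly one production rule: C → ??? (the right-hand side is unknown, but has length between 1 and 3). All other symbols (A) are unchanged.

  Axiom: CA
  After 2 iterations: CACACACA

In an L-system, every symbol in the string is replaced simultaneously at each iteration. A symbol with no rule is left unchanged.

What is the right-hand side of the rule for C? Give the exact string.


Answer: CAC

Derivation:
Trying C → CAC:
  Step 0: CA
  Step 1: CACA
  Step 2: CACACACA
Matches the given result.


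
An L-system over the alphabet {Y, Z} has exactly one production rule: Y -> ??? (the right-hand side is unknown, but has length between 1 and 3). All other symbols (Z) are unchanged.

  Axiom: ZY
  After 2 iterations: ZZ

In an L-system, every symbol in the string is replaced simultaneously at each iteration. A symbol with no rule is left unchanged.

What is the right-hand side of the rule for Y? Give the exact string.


Answer: Z

Derivation:
Trying Y -> Z:
  Step 0: ZY
  Step 1: ZZ
  Step 2: ZZ
Matches the given result.


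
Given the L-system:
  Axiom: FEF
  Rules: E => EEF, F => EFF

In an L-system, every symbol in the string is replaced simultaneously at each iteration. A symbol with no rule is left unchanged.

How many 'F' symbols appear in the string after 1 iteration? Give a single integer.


Step 0: FEF  (2 'F')
Step 1: EFFEEFEFF  (5 'F')

Answer: 5


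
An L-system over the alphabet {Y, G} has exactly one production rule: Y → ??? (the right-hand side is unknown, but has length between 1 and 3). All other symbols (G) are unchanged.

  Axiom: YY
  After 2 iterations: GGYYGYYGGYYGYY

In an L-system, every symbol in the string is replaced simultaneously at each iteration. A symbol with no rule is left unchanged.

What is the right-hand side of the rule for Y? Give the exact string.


Trying Y → GYY:
  Step 0: YY
  Step 1: GYYGYY
  Step 2: GGYYGYYGGYYGYY
Matches the given result.

Answer: GYY


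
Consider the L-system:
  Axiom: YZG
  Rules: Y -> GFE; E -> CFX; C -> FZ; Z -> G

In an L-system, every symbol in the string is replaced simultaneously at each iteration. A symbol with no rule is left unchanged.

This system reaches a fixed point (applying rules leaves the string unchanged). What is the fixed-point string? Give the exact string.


Step 0: YZG
Step 1: GFEGG
Step 2: GFCFXGG
Step 3: GFFZFXGG
Step 4: GFFGFXGG
Step 5: GFFGFXGG  (unchanged — fixed point at step 4)

Answer: GFFGFXGG


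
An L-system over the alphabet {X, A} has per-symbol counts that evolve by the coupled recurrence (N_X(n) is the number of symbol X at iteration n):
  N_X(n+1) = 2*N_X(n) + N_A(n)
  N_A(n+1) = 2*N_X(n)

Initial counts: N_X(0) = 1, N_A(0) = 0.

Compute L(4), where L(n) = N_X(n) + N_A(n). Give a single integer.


Answer: 76

Derivation:
Step 0: N_X=1, N_A=0, L=1
Step 1: N_X=2, N_A=2, L=4
Step 2: N_X=6, N_A=4, L=10
Step 3: N_X=16, N_A=12, L=28
Step 4: N_X=44, N_A=32, L=76


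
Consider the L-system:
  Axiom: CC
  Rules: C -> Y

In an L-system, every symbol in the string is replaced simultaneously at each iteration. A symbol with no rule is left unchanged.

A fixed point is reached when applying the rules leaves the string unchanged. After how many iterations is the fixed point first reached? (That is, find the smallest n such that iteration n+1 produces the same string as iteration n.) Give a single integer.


Answer: 1

Derivation:
Step 0: CC
Step 1: YY
Step 2: YY  (unchanged — fixed point at step 1)


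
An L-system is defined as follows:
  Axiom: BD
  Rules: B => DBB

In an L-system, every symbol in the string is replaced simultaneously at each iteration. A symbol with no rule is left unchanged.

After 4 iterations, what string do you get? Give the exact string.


Answer: DDDDBBDBBDDBBDBBDDDBBDBBDDBBDBBD

Derivation:
Step 0: BD
Step 1: DBBD
Step 2: DDBBDBBD
Step 3: DDDBBDBBDDBBDBBD
Step 4: DDDDBBDBBDDBBDBBDDDBBDBBDDBBDBBD


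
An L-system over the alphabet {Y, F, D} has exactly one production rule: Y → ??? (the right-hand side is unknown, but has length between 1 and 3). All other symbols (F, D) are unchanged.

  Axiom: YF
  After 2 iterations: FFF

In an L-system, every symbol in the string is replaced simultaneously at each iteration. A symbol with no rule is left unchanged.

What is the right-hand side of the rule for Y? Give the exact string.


Trying Y → FF:
  Step 0: YF
  Step 1: FFF
  Step 2: FFF
Matches the given result.

Answer: FF


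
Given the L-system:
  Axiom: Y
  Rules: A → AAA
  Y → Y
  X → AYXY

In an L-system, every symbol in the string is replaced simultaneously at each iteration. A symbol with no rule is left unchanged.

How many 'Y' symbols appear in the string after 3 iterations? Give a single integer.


Answer: 1

Derivation:
Step 0: Y  (1 'Y')
Step 1: Y  (1 'Y')
Step 2: Y  (1 'Y')
Step 3: Y  (1 'Y')


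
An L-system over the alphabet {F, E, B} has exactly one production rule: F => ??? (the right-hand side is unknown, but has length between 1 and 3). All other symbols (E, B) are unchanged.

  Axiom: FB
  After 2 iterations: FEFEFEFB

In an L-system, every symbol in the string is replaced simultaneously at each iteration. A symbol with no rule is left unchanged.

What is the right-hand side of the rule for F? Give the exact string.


Answer: FEF

Derivation:
Trying F => FEF:
  Step 0: FB
  Step 1: FEFB
  Step 2: FEFEFEFB
Matches the given result.


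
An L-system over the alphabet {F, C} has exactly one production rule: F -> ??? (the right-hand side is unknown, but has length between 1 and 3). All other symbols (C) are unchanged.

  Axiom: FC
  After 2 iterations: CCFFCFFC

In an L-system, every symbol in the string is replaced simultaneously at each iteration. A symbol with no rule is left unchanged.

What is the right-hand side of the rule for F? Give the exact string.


Trying F -> CFF:
  Step 0: FC
  Step 1: CFFC
  Step 2: CCFFCFFC
Matches the given result.

Answer: CFF


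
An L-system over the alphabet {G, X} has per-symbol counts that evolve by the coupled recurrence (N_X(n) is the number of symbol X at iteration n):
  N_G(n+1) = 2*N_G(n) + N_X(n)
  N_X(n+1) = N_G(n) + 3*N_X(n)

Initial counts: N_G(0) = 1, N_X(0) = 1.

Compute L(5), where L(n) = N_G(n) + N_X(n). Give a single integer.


Answer: 1175

Derivation:
Step 0: N_G=1, N_X=1, L=2
Step 1: N_G=3, N_X=4, L=7
Step 2: N_G=10, N_X=15, L=25
Step 3: N_G=35, N_X=55, L=90
Step 4: N_G=125, N_X=200, L=325
Step 5: N_G=450, N_X=725, L=1175


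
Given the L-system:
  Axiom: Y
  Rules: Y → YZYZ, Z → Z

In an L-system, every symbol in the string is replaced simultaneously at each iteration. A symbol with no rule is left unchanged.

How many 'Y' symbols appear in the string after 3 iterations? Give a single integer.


Step 0: Y  (1 'Y')
Step 1: YZYZ  (2 'Y')
Step 2: YZYZZYZYZZ  (4 'Y')
Step 3: YZYZZYZYZZZYZYZZYZYZZZ  (8 'Y')

Answer: 8


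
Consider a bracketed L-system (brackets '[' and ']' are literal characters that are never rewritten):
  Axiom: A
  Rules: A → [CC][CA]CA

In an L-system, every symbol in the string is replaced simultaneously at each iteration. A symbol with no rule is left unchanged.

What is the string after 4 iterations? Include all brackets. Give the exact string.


Answer: [CC][C[CC][C[CC][C[CC][CA]CA]C[CC][CA]CA]C[CC][C[CC][CA]CA]C[CC][CA]CA]C[CC][C[CC][C[CC][CA]CA]C[CC][CA]CA]C[CC][C[CC][CA]CA]C[CC][CA]CA

Derivation:
Step 0: A
Step 1: [CC][CA]CA
Step 2: [CC][C[CC][CA]CA]C[CC][CA]CA
Step 3: [CC][C[CC][C[CC][CA]CA]C[CC][CA]CA]C[CC][C[CC][CA]CA]C[CC][CA]CA
Step 4: [CC][C[CC][C[CC][C[CC][CA]CA]C[CC][CA]CA]C[CC][C[CC][CA]CA]C[CC][CA]CA]C[CC][C[CC][C[CC][CA]CA]C[CC][CA]CA]C[CC][C[CC][CA]CA]C[CC][CA]CA


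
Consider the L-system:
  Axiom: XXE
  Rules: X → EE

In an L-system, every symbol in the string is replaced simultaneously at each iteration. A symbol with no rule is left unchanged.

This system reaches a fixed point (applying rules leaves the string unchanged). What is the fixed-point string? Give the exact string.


Step 0: XXE
Step 1: EEEEE
Step 2: EEEEE  (unchanged — fixed point at step 1)

Answer: EEEEE


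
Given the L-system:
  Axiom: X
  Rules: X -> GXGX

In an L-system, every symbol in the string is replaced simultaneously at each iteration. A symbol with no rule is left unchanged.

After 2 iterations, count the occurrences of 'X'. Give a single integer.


Answer: 4

Derivation:
Step 0: X  (1 'X')
Step 1: GXGX  (2 'X')
Step 2: GGXGXGGXGX  (4 'X')


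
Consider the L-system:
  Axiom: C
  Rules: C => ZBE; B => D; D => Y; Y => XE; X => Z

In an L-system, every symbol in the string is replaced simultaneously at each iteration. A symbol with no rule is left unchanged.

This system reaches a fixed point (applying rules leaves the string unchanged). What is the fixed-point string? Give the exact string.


Answer: ZZEE

Derivation:
Step 0: C
Step 1: ZBE
Step 2: ZDE
Step 3: ZYE
Step 4: ZXEE
Step 5: ZZEE
Step 6: ZZEE  (unchanged — fixed point at step 5)


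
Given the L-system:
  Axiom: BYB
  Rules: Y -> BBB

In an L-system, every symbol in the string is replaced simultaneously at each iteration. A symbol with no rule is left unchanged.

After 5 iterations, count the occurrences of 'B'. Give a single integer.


Answer: 5

Derivation:
Step 0: BYB  (2 'B')
Step 1: BBBBB  (5 'B')
Step 2: BBBBB  (5 'B')
Step 3: BBBBB  (5 'B')
Step 4: BBBBB  (5 'B')
Step 5: BBBBB  (5 'B')


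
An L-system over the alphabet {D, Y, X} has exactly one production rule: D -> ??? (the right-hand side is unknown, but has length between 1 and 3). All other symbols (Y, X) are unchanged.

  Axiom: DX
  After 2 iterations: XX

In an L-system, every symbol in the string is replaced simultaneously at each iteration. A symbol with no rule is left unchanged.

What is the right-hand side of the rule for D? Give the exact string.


Trying D -> X:
  Step 0: DX
  Step 1: XX
  Step 2: XX
Matches the given result.

Answer: X


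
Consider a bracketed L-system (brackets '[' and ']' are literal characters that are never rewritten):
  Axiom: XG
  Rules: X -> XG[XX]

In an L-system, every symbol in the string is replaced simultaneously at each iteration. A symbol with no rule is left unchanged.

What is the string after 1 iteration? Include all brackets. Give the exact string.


Answer: XG[XX]G

Derivation:
Step 0: XG
Step 1: XG[XX]G


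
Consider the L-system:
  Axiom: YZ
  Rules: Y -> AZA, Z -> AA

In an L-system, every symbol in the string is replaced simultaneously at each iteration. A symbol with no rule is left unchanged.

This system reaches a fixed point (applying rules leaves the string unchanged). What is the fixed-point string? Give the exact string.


Step 0: YZ
Step 1: AZAAA
Step 2: AAAAAA
Step 3: AAAAAA  (unchanged — fixed point at step 2)

Answer: AAAAAA


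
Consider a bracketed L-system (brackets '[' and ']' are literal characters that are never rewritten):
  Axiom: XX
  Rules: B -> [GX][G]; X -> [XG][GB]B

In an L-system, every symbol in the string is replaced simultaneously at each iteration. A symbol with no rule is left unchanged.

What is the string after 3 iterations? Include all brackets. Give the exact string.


Step 0: XX
Step 1: [XG][GB]B[XG][GB]B
Step 2: [[XG][GB]BG][G[GX][G]][GX][G][[XG][GB]BG][G[GX][G]][GX][G]
Step 3: [[[XG][GB]BG][G[GX][G]][GX][G]G][G[G[XG][GB]B][G]][G[XG][GB]B][G][[[XG][GB]BG][G[GX][G]][GX][G]G][G[G[XG][GB]B][G]][G[XG][GB]B][G]

Answer: [[[XG][GB]BG][G[GX][G]][GX][G]G][G[G[XG][GB]B][G]][G[XG][GB]B][G][[[XG][GB]BG][G[GX][G]][GX][G]G][G[G[XG][GB]B][G]][G[XG][GB]B][G]


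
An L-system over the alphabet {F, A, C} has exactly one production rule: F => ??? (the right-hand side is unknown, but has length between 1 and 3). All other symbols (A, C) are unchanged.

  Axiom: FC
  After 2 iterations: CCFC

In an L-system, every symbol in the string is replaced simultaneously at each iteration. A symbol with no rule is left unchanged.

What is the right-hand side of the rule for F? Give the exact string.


Trying F => CF:
  Step 0: FC
  Step 1: CFC
  Step 2: CCFC
Matches the given result.

Answer: CF


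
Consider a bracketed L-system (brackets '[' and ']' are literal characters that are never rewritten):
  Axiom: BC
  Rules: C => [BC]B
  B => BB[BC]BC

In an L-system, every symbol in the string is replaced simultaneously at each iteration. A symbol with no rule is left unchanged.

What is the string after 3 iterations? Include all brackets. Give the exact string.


Answer: BB[BC]BCBB[BC]BC[BB[BC]BC[BC]B]BB[BC]BC[BC]BBB[BC]BCBB[BC]BC[BB[BC]BC[BC]B]BB[BC]BC[BC]B[BB[BC]BCBB[BC]BC[BB[BC]BC[BC]B]BB[BC]BC[BC]B[BB[BC]BC[BC]B]BB[BC]BC]BB[BC]BCBB[BC]BC[BB[BC]BC[BC]B]BB[BC]BC[BC]B[BB[BC]BC[BC]B]BB[BC]BC[BB[BC]BCBB[BC]BC[BB[BC]BC[BC]B]BB[BC]BC[BC]B[BB[BC]BC[BC]B]BB[BC]BC]BB[BC]BCBB[BC]BC[BB[BC]BC[BC]B]BB[BC]BC[BC]B

Derivation:
Step 0: BC
Step 1: BB[BC]BC[BC]B
Step 2: BB[BC]BCBB[BC]BC[BB[BC]BC[BC]B]BB[BC]BC[BC]B[BB[BC]BC[BC]B]BB[BC]BC
Step 3: BB[BC]BCBB[BC]BC[BB[BC]BC[BC]B]BB[BC]BC[BC]BBB[BC]BCBB[BC]BC[BB[BC]BC[BC]B]BB[BC]BC[BC]B[BB[BC]BCBB[BC]BC[BB[BC]BC[BC]B]BB[BC]BC[BC]B[BB[BC]BC[BC]B]BB[BC]BC]BB[BC]BCBB[BC]BC[BB[BC]BC[BC]B]BB[BC]BC[BC]B[BB[BC]BC[BC]B]BB[BC]BC[BB[BC]BCBB[BC]BC[BB[BC]BC[BC]B]BB[BC]BC[BC]B[BB[BC]BC[BC]B]BB[BC]BC]BB[BC]BCBB[BC]BC[BB[BC]BC[BC]B]BB[BC]BC[BC]B


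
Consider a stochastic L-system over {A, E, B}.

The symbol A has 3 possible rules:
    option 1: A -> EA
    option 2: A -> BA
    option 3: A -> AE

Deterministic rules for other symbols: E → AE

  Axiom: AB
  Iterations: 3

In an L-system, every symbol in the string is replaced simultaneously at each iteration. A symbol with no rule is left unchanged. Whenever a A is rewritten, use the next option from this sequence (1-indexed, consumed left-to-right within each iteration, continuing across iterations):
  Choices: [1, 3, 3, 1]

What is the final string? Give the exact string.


Step 0: AB
Step 1: EAB  (used choices [1])
Step 2: AEAEB  (used choices [3])
Step 3: AEAEEAAEB  (used choices [3, 1])

Answer: AEAEEAAEB


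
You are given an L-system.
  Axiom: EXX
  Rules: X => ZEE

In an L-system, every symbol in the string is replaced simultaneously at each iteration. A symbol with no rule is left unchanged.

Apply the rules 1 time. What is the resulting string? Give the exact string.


Answer: EZEEZEE

Derivation:
Step 0: EXX
Step 1: EZEEZEE


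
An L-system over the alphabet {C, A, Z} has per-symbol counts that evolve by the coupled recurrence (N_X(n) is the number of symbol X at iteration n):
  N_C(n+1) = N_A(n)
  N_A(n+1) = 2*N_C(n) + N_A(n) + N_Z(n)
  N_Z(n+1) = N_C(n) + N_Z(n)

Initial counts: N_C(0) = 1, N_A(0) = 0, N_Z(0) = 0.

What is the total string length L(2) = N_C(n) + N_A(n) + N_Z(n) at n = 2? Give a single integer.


Answer: 6

Derivation:
Step 0: N_C=1, N_A=0, N_Z=0, L=1
Step 1: N_C=0, N_A=2, N_Z=1, L=3
Step 2: N_C=2, N_A=3, N_Z=1, L=6


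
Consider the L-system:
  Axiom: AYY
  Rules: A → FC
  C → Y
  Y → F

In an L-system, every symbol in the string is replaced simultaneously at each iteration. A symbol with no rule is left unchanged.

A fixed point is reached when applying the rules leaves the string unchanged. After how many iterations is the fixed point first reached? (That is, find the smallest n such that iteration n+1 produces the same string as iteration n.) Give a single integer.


Answer: 3

Derivation:
Step 0: AYY
Step 1: FCFF
Step 2: FYFF
Step 3: FFFF
Step 4: FFFF  (unchanged — fixed point at step 3)


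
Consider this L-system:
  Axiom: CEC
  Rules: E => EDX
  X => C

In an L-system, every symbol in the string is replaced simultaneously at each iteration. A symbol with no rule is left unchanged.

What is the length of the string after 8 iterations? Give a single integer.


Answer: 19

Derivation:
Step 0: length = 3
Step 1: length = 5
Step 2: length = 7
Step 3: length = 9
Step 4: length = 11
Step 5: length = 13
Step 6: length = 15
Step 7: length = 17
Step 8: length = 19


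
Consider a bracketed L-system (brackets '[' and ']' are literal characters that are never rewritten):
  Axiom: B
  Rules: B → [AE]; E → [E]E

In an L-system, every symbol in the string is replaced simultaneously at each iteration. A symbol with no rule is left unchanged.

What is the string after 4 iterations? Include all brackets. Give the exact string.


Step 0: B
Step 1: [AE]
Step 2: [A[E]E]
Step 3: [A[[E]E][E]E]
Step 4: [A[[[E]E][E]E][[E]E][E]E]

Answer: [A[[[E]E][E]E][[E]E][E]E]


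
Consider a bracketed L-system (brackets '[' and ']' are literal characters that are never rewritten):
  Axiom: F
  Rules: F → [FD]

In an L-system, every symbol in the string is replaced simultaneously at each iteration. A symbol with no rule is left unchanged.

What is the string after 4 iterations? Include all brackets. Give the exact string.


Step 0: F
Step 1: [FD]
Step 2: [[FD]D]
Step 3: [[[FD]D]D]
Step 4: [[[[FD]D]D]D]

Answer: [[[[FD]D]D]D]


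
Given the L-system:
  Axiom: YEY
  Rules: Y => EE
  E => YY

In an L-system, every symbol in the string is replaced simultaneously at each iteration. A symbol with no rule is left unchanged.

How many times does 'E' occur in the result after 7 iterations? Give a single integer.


Step 0: YEY  (1 'E')
Step 1: EEYYEE  (4 'E')
Step 2: YYYYEEEEYYYY  (4 'E')
Step 3: EEEEEEEEYYYYYYYYEEEEEEEE  (16 'E')
Step 4: YYYYYYYYYYYYYYYYEEEEEEEEEEEEEEEEYYYYYYYYYYYYYYYY  (16 'E')
Step 5: EEEEEEEEEEEEEEEEEEEEEEEEEEEEEEEEYYYYYYYYYYYYYYYYYYYYYYYYYYYYYYYYEEEEEEEEEEEEEEEEEEEEEEEEEEEEEEEE  (64 'E')
Step 6: YYYYYYYYYYYYYYYYYYYYYYYYYYYYYYYYYYYYYYYYYYYYYYYYYYYYYYYYYYYYYYYYEEEEEEEEEEEEEEEEEEEEEEEEEEEEEEEEEEEEEEEEEEEEEEEEEEEEEEEEEEEEEEEEYYYYYYYYYYYYYYYYYYYYYYYYYYYYYYYYYYYYYYYYYYYYYYYYYYYYYYYYYYYYYYYY  (64 'E')
Step 7: EEEEEEEEEEEEEEEEEEEEEEEEEEEEEEEEEEEEEEEEEEEEEEEEEEEEEEEEEEEEEEEEEEEEEEEEEEEEEEEEEEEEEEEEEEEEEEEEEEEEEEEEEEEEEEEEEEEEEEEEEEEEEEEEYYYYYYYYYYYYYYYYYYYYYYYYYYYYYYYYYYYYYYYYYYYYYYYYYYYYYYYYYYYYYYYYYYYYYYYYYYYYYYYYYYYYYYYYYYYYYYYYYYYYYYYYYYYYYYYYYYYYYYYYYYYYYYYYEEEEEEEEEEEEEEEEEEEEEEEEEEEEEEEEEEEEEEEEEEEEEEEEEEEEEEEEEEEEEEEEEEEEEEEEEEEEEEEEEEEEEEEEEEEEEEEEEEEEEEEEEEEEEEEEEEEEEEEEEEEEEEEE  (256 'E')

Answer: 256


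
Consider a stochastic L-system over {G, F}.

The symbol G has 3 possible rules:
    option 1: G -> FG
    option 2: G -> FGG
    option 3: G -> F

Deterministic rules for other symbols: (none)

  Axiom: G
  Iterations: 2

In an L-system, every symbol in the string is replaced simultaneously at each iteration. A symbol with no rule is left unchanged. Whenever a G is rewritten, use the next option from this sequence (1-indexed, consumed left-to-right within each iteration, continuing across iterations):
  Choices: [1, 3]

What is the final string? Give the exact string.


Step 0: G
Step 1: FG  (used choices [1])
Step 2: FF  (used choices [3])

Answer: FF


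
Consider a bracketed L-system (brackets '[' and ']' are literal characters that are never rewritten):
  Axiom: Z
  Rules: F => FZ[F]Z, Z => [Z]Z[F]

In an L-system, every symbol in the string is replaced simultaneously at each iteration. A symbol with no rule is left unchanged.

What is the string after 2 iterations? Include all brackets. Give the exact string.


Answer: [[Z]Z[F]][Z]Z[F][FZ[F]Z]

Derivation:
Step 0: Z
Step 1: [Z]Z[F]
Step 2: [[Z]Z[F]][Z]Z[F][FZ[F]Z]


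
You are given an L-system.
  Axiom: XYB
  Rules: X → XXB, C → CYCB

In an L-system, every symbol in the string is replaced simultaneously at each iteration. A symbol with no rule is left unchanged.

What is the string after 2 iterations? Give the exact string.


Step 0: XYB
Step 1: XXBYB
Step 2: XXBXXBBYB

Answer: XXBXXBBYB


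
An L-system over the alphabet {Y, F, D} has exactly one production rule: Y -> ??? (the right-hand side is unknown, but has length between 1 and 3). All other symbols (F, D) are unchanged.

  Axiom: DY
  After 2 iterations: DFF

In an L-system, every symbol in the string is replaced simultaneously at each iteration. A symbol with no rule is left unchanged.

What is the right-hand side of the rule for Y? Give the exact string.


Trying Y -> FF:
  Step 0: DY
  Step 1: DFF
  Step 2: DFF
Matches the given result.

Answer: FF


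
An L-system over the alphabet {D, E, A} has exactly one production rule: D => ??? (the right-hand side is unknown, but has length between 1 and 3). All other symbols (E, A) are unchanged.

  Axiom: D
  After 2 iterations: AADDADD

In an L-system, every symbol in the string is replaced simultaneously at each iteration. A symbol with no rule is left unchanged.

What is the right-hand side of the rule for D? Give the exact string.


Trying D => ADD:
  Step 0: D
  Step 1: ADD
  Step 2: AADDADD
Matches the given result.

Answer: ADD


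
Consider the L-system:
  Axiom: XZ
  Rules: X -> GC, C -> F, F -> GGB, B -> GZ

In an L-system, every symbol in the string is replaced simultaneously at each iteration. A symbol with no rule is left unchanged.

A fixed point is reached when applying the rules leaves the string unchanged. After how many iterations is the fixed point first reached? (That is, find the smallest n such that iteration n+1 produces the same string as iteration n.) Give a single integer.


Answer: 4

Derivation:
Step 0: XZ
Step 1: GCZ
Step 2: GFZ
Step 3: GGGBZ
Step 4: GGGGZZ
Step 5: GGGGZZ  (unchanged — fixed point at step 4)


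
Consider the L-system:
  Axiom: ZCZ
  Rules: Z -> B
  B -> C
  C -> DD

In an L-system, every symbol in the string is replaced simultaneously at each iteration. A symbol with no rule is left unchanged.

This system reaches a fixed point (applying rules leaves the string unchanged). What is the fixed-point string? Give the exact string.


Answer: DDDDDD

Derivation:
Step 0: ZCZ
Step 1: BDDB
Step 2: CDDC
Step 3: DDDDDD
Step 4: DDDDDD  (unchanged — fixed point at step 3)


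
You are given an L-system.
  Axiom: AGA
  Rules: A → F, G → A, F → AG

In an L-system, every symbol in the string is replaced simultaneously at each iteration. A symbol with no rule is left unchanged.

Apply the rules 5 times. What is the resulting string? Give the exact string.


Step 0: AGA
Step 1: FAF
Step 2: AGFAG
Step 3: FAAGFA
Step 4: AGFFAAGF
Step 5: FAAGAGFFAAG

Answer: FAAGAGFFAAG


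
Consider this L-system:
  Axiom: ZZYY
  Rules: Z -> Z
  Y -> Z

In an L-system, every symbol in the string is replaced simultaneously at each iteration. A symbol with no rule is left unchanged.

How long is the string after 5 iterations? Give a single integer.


Step 0: length = 4
Step 1: length = 4
Step 2: length = 4
Step 3: length = 4
Step 4: length = 4
Step 5: length = 4

Answer: 4


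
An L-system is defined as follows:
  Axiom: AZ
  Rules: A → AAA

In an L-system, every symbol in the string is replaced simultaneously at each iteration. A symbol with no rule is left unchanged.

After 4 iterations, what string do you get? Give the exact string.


Step 0: AZ
Step 1: AAAZ
Step 2: AAAAAAAAAZ
Step 3: AAAAAAAAAAAAAAAAAAAAAAAAAAAZ
Step 4: AAAAAAAAAAAAAAAAAAAAAAAAAAAAAAAAAAAAAAAAAAAAAAAAAAAAAAAAAAAAAAAAAAAAAAAAAAAAAAAAAZ

Answer: AAAAAAAAAAAAAAAAAAAAAAAAAAAAAAAAAAAAAAAAAAAAAAAAAAAAAAAAAAAAAAAAAAAAAAAAAAAAAAAAAZ


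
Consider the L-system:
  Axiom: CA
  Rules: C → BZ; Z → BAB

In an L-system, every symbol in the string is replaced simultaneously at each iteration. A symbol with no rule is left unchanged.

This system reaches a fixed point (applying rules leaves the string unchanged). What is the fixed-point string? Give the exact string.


Answer: BBABA

Derivation:
Step 0: CA
Step 1: BZA
Step 2: BBABA
Step 3: BBABA  (unchanged — fixed point at step 2)


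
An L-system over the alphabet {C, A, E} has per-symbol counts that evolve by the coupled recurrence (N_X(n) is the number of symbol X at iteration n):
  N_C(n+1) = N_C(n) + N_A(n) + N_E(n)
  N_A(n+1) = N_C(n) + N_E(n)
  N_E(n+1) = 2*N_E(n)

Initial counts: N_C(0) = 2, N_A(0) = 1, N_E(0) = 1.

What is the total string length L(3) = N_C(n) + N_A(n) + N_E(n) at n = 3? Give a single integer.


Answer: 40

Derivation:
Step 0: N_C=2, N_A=1, N_E=1, L=4
Step 1: N_C=4, N_A=3, N_E=2, L=9
Step 2: N_C=9, N_A=6, N_E=4, L=19
Step 3: N_C=19, N_A=13, N_E=8, L=40


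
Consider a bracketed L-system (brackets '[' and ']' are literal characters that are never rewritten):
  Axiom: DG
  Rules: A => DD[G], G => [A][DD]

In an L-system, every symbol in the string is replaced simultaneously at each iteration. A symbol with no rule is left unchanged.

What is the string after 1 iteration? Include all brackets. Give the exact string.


Step 0: DG
Step 1: D[A][DD]

Answer: D[A][DD]


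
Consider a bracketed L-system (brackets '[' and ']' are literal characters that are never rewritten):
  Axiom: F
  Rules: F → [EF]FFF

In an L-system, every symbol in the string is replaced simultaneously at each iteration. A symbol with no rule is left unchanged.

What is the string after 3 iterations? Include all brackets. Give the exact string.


Answer: [E[E[EF]FFF][EF]FFF[EF]FFF[EF]FFF][E[EF]FFF][EF]FFF[EF]FFF[EF]FFF[E[EF]FFF][EF]FFF[EF]FFF[EF]FFF[E[EF]FFF][EF]FFF[EF]FFF[EF]FFF

Derivation:
Step 0: F
Step 1: [EF]FFF
Step 2: [E[EF]FFF][EF]FFF[EF]FFF[EF]FFF
Step 3: [E[E[EF]FFF][EF]FFF[EF]FFF[EF]FFF][E[EF]FFF][EF]FFF[EF]FFF[EF]FFF[E[EF]FFF][EF]FFF[EF]FFF[EF]FFF[E[EF]FFF][EF]FFF[EF]FFF[EF]FFF
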